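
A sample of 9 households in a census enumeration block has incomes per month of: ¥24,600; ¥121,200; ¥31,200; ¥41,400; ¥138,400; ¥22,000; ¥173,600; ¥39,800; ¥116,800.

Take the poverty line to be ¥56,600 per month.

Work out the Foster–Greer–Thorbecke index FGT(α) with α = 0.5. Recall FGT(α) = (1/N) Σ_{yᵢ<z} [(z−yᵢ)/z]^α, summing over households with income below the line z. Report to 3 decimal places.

Below z: ¥22,000, ¥24,600, ¥31,200, ¥39,800, ¥41,400 (q = 5 of N = 9).
Relative gaps: (56600−22000)/56600 = 0.6113; (56600−24600)/56600 = 0.5654; (56600−31200)/56600 = 0.4488; (56600−39800)/56600 = 0.2968; (56600−41400)/56600 = 0.2686.
Raised to α = 0.5: 0.78186; 0.75191; 0.66990; 0.54481; 0.51822.
Sum = 3.266702; FGT(0.5) = 3.266702 / 9 = 0.363.

0.363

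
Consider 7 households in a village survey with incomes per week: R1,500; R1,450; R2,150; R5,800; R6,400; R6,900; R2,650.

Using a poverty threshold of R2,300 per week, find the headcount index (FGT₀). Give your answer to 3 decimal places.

3 of the 7 households have income below R2,300.
H = 3/7 = 0.429.

0.429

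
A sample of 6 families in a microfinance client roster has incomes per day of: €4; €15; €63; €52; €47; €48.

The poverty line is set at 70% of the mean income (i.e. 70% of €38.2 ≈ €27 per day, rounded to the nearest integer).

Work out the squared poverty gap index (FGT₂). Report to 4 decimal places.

Incomes under z: €4, €15 (q = 2 of N = 6).
Normalized shortfalls: (27−4)/27 = 0.8519; (27−15)/27 = 0.4444.
Squared: 0.7257; 0.1975.
Sum = 0.923182; P₂ = 0.923182 / 6 = 0.1539.

0.1539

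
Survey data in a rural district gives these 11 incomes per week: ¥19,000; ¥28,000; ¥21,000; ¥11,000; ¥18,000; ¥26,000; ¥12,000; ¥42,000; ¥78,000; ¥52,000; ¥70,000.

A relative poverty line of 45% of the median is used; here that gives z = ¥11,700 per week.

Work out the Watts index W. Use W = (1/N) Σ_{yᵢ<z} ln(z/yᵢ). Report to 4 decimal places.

Below the line: ¥11,000 (q = 1 of N = 11).
ln(z/y) terms: ln(11700/11000) = 0.0617.
W = 0.061694 / 11 = 0.0056.

0.0056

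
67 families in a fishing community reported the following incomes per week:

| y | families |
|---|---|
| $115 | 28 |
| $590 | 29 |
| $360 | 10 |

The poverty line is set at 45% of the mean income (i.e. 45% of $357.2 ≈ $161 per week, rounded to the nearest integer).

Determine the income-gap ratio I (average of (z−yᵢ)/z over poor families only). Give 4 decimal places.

Below z: 28×$115 (q = 28 of N = 67).
Relative gaps: 0.2857 (×28); sum = 8.000000.
I averages over the q = 28 poor units only: 8.000000 / 28 = 0.2857.

0.2857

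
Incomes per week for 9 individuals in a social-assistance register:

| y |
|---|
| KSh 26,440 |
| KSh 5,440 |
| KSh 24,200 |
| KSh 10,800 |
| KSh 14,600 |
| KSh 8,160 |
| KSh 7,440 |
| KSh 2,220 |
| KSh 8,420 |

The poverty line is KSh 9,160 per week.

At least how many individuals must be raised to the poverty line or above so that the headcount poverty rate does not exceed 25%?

3

Currently q = 5 of N = 9 are below the line (H = 0.556).
A headcount ratio of at most 25% allows at most ⌊0.25 × 9⌋ = 2 poor individuals.
So at least 5 − 2 = 3 must be lifted.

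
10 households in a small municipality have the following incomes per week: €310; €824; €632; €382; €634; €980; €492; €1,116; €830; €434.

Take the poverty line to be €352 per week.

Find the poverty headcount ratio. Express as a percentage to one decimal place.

1 of the 10 households have income below €352.
H = 1/10 = 10.0%.

10.0%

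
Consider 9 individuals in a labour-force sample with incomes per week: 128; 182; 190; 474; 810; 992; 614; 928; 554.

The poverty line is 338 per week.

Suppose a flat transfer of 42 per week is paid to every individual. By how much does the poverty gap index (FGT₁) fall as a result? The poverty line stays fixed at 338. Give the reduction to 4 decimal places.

Before: below the line — 128, 182, 190; poverty gap index (FGT₁) = 0.168968.
After the 42 transfer: below the line — 170, 224, 232; poverty gap index (FGT₁) = 0.127548.
Reduction = 0.168968 − 0.127548 = 0.0414.

0.0414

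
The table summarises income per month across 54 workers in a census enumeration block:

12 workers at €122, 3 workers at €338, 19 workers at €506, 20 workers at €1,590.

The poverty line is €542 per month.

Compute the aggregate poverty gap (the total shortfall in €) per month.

Below the line: 12×€122, 3×€338, 19×€506 (q = 34 of N = 54).
Individual gaps: 12×(542−122) = 5040; 3×(542−338) = 612; 19×(542−506) = 684.
Aggregate gap = €6,336.

€6,336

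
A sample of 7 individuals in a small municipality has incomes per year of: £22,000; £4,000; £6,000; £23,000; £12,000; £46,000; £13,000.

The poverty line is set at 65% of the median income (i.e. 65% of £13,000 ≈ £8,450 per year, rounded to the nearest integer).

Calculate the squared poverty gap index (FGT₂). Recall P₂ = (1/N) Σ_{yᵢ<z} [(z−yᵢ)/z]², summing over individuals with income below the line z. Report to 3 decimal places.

0.052

Below z: £4,000, £6,000 (q = 2 of N = 7).
Relative gaps: (8450−4000)/8450 = 0.5266; (8450−6000)/8450 = 0.2899.
Squared: 0.2773; 0.0841.
Sum = 0.361402; P₂ = 0.361402 / 7 = 0.052.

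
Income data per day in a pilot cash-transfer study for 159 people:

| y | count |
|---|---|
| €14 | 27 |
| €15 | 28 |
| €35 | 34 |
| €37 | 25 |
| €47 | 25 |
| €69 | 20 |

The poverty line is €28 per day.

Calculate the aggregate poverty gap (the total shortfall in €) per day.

€742

Incomes under z: 27×€14, 28×€15 (q = 55 of N = 159).
Individual gaps: 27×(28−14) = 378; 28×(28−15) = 364.
Aggregate gap = €742.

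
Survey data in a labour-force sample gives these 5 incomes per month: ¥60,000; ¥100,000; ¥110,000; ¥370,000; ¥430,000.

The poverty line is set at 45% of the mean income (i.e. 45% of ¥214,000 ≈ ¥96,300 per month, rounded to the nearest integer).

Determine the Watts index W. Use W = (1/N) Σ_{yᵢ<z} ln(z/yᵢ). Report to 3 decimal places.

0.095

Below the line: ¥60,000 (q = 1 of N = 5).
Log shortfalls: ln(96300/60000) = 0.4731.
W = 0.473124 / 5 = 0.095.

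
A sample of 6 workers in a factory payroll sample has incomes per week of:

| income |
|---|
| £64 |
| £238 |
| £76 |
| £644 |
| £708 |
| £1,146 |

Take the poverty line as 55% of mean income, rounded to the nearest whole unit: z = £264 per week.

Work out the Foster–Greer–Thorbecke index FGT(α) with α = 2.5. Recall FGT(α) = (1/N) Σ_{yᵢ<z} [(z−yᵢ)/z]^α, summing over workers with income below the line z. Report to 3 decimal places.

0.155

Poor units: £64, £76, £238 (q = 3 of N = 6).
Relative gaps: (264−64)/264 = 0.7576; (264−76)/264 = 0.7121; (264−238)/264 = 0.0985.
Raised to α = 2.5: 0.49953; 0.42794; 0.00304.
Sum = 0.930520; FGT(2.5) = 0.930520 / 6 = 0.155.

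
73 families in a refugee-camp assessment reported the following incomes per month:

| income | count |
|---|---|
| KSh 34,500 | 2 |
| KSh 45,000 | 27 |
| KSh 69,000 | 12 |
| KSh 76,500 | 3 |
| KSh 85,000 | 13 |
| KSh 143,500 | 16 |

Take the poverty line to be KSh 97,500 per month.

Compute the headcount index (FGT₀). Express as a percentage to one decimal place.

57 of the 73 families have income below KSh 97,500.
H = 57/73 = 78.1%.

78.1%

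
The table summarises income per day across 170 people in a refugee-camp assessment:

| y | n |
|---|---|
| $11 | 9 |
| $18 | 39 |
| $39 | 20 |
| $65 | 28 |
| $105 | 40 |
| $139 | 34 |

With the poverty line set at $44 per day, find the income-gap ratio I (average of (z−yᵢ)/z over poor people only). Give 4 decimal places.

0.4716

Incomes under z: 9×$11, 39×$18, 20×$39 (q = 68 of N = 170).
Relative gaps: 0.7500 (×9), 0.5909 (×39), 0.1136 (×20); sum = 32.068182.
I averages over the q = 68 poor units only: 32.068182 / 68 = 0.4716.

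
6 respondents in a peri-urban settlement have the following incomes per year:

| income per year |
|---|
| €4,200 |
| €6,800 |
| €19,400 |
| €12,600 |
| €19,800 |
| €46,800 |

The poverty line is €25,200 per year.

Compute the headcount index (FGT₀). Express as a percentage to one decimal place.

83.3%

5 of the 6 respondents have income below €25,200.
H = 5/6 = 83.3%.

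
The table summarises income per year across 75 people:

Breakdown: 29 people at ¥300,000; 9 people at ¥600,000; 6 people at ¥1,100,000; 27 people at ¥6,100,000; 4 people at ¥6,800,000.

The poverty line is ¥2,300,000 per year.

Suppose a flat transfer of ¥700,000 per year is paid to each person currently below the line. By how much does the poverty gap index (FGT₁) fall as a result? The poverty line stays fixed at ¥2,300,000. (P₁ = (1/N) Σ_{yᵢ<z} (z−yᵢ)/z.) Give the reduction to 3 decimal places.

Before: below the line — 29×¥300,000, 9×¥600,000, 6×¥1,100,000; poverty gap index (FGT₁) = 0.46667.
After the ¥700,000 transfer: below the line — 29×¥1,000,000, 9×¥1,300,000, 6×¥1,800,000; poverty gap index (FGT₁) = 0.28812.
Reduction = 0.46667 − 0.28812 = 0.179.

0.179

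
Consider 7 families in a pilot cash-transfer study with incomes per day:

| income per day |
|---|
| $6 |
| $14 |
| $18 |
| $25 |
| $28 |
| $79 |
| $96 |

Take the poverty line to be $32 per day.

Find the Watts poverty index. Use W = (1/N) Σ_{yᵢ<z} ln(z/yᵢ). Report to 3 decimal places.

Below z: $6, $14, $18, $25, $28 (q = 5 of N = 7).
Log gaps: ln(32/6) = 1.6740; ln(32/14) = 0.8267; ln(32/18) = 0.5754; ln(32/25) = 0.2469; ln(32/28) = 0.1335.
W = 3.456411 / 7 = 0.494.

0.494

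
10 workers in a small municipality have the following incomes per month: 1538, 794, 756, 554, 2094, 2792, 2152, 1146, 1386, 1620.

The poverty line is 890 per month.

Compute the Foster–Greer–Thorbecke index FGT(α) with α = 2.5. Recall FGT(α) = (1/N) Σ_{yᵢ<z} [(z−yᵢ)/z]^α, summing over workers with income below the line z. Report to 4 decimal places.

0.0100

Below z: 554, 756, 794 (q = 3 of N = 10).
Gap ratios (z−y)/z: (890−554)/890 = 0.3775; (890−756)/890 = 0.1506; (890−794)/890 = 0.1079.
Raised to α = 2.5: 0.08757; 0.00880; 0.00382.
Sum = 0.100191; FGT(2.5) = 0.100191 / 10 = 0.0100.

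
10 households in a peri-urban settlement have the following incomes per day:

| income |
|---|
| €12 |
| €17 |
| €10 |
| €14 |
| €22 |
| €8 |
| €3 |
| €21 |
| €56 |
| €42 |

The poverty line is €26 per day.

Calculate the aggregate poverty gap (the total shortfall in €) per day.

Below z: €3, €8, €10, €12, €14, €17, €21, €22 (q = 8 of N = 10).
Individual gaps: 26−3 = 23; 26−8 = 18; 26−10 = 16; 26−12 = 14; 26−14 = 12; 26−17 = 9; 26−21 = 5; 26−22 = 4.
Aggregate gap = €101.

€101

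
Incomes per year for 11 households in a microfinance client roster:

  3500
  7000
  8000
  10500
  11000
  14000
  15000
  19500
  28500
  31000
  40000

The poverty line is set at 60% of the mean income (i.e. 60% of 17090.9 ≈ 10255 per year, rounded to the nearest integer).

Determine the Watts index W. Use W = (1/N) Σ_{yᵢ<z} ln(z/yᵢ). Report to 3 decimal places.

0.155

Poor units: 3500, 7000, 8000 (q = 3 of N = 11).
Log gaps: ln(10255/3500) = 1.0750; ln(10255/7000) = 0.3819; ln(10255/8000) = 0.2483.
W = 1.705182 / 11 = 0.155.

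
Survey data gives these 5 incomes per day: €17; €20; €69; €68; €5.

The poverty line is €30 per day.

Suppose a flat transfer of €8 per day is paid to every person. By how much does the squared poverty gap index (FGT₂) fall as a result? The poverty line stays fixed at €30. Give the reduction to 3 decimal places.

Before: below the line — €5, €17, €20; squared poverty gap index (FGT₂) = 0.19867.
After the €8 transfer: below the line — €13, €25, €28; squared poverty gap index (FGT₂) = 0.07067.
Reduction = 0.19867 − 0.07067 = 0.128.

0.128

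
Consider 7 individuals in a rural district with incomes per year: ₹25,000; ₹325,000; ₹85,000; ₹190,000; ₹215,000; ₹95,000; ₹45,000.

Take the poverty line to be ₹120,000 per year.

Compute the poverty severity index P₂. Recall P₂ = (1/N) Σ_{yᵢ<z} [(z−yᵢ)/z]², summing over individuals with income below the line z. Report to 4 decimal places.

0.1637

Below z: ₹25,000, ₹45,000, ₹85,000, ₹95,000 (q = 4 of N = 7).
Normalized shortfalls: (120000−25000)/120000 = 0.7917; (120000−45000)/120000 = 0.6250; (120000−85000)/120000 = 0.2917; (120000−95000)/120000 = 0.2083.
Squared: 0.6267; 0.3906; 0.0851; 0.0434.
Sum = 1.145833; P₂ = 1.145833 / 7 = 0.1637.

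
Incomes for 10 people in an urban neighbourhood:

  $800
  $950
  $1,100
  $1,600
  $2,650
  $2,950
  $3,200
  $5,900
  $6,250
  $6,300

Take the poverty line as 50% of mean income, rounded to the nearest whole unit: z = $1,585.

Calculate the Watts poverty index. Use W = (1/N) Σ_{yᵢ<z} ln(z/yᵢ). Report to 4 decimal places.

0.1561

Below the line: $800, $950, $1,100 (q = 3 of N = 10).
Log shortfalls: ln(1585/800) = 0.6837; ln(1585/950) = 0.5119; ln(1585/1100) = 0.3653.
W = 1.560880 / 10 = 0.1561.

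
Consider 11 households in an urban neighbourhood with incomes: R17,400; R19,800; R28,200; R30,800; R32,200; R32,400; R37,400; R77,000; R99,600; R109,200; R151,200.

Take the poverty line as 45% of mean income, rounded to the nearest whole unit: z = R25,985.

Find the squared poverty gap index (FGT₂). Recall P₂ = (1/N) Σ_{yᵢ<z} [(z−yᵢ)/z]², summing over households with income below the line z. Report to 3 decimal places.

0.015

Below z: R17,400, R19,800 (q = 2 of N = 11).
Normalized shortfalls: (25985−17400)/25985 = 0.3304; (25985−19800)/25985 = 0.2380.
Squared: 0.1092; 0.0567.
Sum = 0.165807; P₂ = 0.165807 / 11 = 0.015.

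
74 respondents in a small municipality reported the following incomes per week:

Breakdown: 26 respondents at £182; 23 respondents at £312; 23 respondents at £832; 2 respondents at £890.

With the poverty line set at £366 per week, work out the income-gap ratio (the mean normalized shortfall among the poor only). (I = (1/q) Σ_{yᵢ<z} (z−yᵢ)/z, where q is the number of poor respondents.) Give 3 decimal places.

Incomes under z: 26×£182, 23×£312 (q = 49 of N = 74).
Relative gaps: 0.5027 (×26), 0.1475 (×23); sum = 16.464481.
I averages over the q = 49 poor units only: 16.464481 / 49 = 0.336.

0.336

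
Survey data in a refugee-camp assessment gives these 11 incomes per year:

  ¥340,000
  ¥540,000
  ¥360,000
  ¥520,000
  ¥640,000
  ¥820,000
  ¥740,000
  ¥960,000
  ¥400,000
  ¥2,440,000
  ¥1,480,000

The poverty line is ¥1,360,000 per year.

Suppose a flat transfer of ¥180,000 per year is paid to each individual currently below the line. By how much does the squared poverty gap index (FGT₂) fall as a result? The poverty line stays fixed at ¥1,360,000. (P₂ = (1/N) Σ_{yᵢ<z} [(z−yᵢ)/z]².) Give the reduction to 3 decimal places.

0.108

Before: below the line — ¥340,000, ¥360,000, ¥400,000, ¥520,000, ¥540,000, ¥640,000, ¥740,000, ¥820,000, ¥960,000; squared poverty gap index (FGT₂) = 0.27988.
After the ¥180,000 transfer: below the line — ¥520,000, ¥540,000, ¥580,000, ¥700,000, ¥720,000, ¥820,000, ¥920,000, ¥1,000,000, ¥1,140,000; squared poverty gap index (FGT₂) = 0.17177.
Reduction = 0.27988 − 0.17177 = 0.108.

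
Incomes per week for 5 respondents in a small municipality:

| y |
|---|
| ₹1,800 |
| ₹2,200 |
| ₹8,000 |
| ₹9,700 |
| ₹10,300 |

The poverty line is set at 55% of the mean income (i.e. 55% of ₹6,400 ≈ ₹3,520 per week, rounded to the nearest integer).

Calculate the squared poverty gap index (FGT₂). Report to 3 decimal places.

Incomes under z: ₹1,800, ₹2,200 (q = 2 of N = 5).
Relative gaps: (3520−1800)/3520 = 0.4886; (3520−2200)/3520 = 0.3750.
Squared: 0.2388; 0.1406.
Sum = 0.379390; P₂ = 0.379390 / 5 = 0.076.

0.076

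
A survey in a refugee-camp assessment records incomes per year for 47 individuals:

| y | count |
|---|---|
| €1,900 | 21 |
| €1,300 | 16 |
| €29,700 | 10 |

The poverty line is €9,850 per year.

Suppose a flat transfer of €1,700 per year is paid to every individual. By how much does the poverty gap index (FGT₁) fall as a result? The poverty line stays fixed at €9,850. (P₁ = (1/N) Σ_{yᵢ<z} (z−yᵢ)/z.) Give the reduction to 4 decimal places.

0.1359

Before: below the line — 16×€1,300, 21×€1,900; poverty gap index (FGT₁) = 0.656118.
After the €1,700 transfer: below the line — 16×€3,000, 21×€3,600; poverty gap index (FGT₁) = 0.520251.
Reduction = 0.656118 − 0.520251 = 0.1359.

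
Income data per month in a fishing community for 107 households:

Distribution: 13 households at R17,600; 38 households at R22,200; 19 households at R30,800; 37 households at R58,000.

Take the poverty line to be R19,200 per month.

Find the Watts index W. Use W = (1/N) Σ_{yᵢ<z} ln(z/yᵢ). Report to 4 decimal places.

0.0106

Poor units: 13×R17,600 (q = 13 of N = 107).
Log gaps: ln(19200/17600) = 0.0870 (×13).
W = 1.131148 / 107 = 0.0106.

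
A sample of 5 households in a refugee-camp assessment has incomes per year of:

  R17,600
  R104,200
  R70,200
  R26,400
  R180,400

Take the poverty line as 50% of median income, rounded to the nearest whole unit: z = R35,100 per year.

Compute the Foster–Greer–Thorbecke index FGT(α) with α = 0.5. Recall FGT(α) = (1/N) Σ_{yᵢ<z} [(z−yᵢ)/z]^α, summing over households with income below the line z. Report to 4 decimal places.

Incomes under z: R17,600, R26,400 (q = 2 of N = 5).
Gap ratios (z−y)/z: (35100−17600)/35100 = 0.4986; (35100−26400)/35100 = 0.2479.
Raised to α = 0.5: 0.70610; 0.49786.
Sum = 1.203957; FGT(0.5) = 1.203957 / 5 = 0.2408.

0.2408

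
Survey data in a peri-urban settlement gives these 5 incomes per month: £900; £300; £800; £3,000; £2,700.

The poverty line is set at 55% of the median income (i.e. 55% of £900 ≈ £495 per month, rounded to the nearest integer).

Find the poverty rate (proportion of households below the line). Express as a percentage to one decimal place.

20.0%

1 of the 5 households have income below £495.
H = 1/5 = 20.0%.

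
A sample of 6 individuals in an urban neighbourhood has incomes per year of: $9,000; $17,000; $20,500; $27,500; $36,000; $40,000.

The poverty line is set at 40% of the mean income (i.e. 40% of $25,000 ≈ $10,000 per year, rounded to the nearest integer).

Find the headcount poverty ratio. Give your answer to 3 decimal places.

1 of the 6 individuals have income below $10,000.
H = 1/6 = 0.167.

0.167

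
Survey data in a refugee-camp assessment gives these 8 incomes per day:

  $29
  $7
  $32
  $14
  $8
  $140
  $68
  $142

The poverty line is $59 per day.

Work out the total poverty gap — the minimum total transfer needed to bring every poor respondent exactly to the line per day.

Below z: $7, $8, $14, $29, $32 (q = 5 of N = 8).
Individual gaps: 59−7 = 52; 59−8 = 51; 59−14 = 45; 59−29 = 30; 59−32 = 27.
Aggregate gap = $205.

$205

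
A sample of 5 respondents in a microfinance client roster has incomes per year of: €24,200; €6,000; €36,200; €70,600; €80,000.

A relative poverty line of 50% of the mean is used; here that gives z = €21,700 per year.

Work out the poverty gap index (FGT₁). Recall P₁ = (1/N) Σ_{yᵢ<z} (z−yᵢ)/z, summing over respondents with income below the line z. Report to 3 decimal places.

0.145

Incomes under z: €6,000 (q = 1 of N = 5).
Normalized shortfalls: (21700−6000)/21700 = 0.7235.
Σ = 0.723502. Dividing by the full population N = 5 gives P₁ = 0.145.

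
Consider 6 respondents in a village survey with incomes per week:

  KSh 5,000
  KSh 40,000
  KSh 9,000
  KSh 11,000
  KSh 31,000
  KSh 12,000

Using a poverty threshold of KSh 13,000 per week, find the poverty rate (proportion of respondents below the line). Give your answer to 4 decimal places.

0.6667

4 of the 6 respondents have income below KSh 13,000.
H = 4/6 = 0.6667.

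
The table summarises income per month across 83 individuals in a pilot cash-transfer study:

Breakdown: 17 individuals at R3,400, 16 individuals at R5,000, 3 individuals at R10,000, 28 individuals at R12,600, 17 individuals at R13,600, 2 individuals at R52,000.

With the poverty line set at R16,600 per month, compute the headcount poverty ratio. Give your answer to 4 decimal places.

81 of the 83 individuals have income below R16,600.
H = 81/83 = 0.9759.

0.9759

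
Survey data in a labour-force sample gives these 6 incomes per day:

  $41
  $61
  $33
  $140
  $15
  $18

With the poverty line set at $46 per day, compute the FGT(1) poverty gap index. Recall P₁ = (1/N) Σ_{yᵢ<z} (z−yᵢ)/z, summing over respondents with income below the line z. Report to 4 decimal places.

Poor units: $15, $18, $33, $41 (q = 4 of N = 6).
Normalized shortfalls: (46−15)/46 = 0.6739; (46−18)/46 = 0.6087; (46−33)/46 = 0.2826; (46−41)/46 = 0.1087.
Σ = 1.673913. Dividing by the full population N = 6 gives P₁ = 0.2790.

0.2790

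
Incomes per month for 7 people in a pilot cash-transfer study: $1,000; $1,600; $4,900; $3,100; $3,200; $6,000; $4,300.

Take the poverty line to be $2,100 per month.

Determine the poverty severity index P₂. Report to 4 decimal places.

0.0473

Poor units: $1,000, $1,600 (q = 2 of N = 7).
Gap ratios (z−y)/z: (2100−1000)/2100 = 0.5238; (2100−1600)/2100 = 0.2381.
Squared: 0.2744; 0.0567.
Sum = 0.331066; P₂ = 0.331066 / 7 = 0.0473.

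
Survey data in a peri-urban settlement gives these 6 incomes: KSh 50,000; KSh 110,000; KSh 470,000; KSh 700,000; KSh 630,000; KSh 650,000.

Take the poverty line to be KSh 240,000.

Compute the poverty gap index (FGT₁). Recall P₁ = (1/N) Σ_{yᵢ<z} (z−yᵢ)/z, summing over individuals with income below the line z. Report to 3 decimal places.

0.222

Poor units: KSh 50,000, KSh 110,000 (q = 2 of N = 6).
Relative gaps: (240000−50000)/240000 = 0.7917; (240000−110000)/240000 = 0.5417.
Σ = 1.333333. Dividing by the full population N = 6 gives P₁ = 0.222.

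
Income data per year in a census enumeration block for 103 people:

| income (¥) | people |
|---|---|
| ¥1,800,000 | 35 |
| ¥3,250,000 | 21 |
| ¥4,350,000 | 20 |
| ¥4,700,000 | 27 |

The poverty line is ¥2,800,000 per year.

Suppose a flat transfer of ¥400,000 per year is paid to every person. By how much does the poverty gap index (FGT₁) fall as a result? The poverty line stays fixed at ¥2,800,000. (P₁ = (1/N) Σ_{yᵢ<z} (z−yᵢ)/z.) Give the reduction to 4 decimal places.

Before: below the line — 35×¥1,800,000; poverty gap index (FGT₁) = 0.121359.
After the ¥400,000 transfer: below the line — 35×¥2,200,000; poverty gap index (FGT₁) = 0.072816.
Reduction = 0.121359 − 0.072816 = 0.0485.

0.0485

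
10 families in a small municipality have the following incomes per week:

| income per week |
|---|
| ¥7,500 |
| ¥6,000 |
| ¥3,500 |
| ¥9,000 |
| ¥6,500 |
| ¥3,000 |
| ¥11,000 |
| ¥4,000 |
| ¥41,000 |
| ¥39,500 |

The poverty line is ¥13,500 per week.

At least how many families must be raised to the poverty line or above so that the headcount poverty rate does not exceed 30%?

5

Currently q = 8 of N = 10 are below the line (H = 0.800).
A headcount ratio of at most 30% allows at most ⌊0.30 × 10⌋ = 3 poor families.
So at least 8 − 3 = 5 must be lifted.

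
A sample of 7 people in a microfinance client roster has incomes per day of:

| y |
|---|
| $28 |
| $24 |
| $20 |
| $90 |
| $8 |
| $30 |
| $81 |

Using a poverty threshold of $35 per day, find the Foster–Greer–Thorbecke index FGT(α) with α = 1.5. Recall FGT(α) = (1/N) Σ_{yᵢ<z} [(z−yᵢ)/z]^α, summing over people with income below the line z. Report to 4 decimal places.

0.1825

Below z: $8, $20, $24, $28, $30 (q = 5 of N = 7).
Normalized shortfalls: (35−8)/35 = 0.7714; (35−20)/35 = 0.4286; (35−24)/35 = 0.3143; (35−28)/35 = 0.2000; (35−30)/35 = 0.1429.
Raised to α = 1.5: 0.67755; 0.28057; 0.17619; 0.08944; 0.05399.
Sum = 1.277749; FGT(1.5) = 1.277749 / 7 = 0.1825.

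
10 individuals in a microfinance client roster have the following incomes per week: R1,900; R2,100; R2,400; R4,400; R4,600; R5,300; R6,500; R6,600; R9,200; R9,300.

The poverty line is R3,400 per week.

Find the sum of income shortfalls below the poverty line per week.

R3,800

Poor units: R1,900, R2,100, R2,400 (q = 3 of N = 10).
Individual gaps: 3400−1900 = 1500; 3400−2100 = 1300; 3400−2400 = 1000.
Aggregate gap = R3,800.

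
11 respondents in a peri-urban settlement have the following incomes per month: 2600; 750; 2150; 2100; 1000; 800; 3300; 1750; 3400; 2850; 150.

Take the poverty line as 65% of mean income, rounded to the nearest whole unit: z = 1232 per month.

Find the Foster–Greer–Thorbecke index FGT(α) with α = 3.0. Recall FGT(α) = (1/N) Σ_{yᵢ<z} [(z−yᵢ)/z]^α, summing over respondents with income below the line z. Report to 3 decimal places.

Incomes under z: 150, 750, 800, 1000 (q = 4 of N = 11).
Gap ratios (z−y)/z: (1232−150)/1232 = 0.8782; (1232−750)/1232 = 0.3912; (1232−800)/1232 = 0.3506; (1232−1000)/1232 = 0.1883.
Raised to α = 3.0: 0.67741; 0.05988; 0.04311; 0.00668.
Sum = 0.787083; FGT(3.0) = 0.787083 / 11 = 0.072.

0.072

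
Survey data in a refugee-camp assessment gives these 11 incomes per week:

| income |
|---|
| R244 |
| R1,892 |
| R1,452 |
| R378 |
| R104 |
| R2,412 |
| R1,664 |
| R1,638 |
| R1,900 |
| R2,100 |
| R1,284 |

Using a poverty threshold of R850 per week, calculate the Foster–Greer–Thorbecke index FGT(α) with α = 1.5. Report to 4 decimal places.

0.1671

Poor units: R104, R244, R378 (q = 3 of N = 11).
Relative gaps: (850−104)/850 = 0.8776; (850−244)/850 = 0.7129; (850−378)/850 = 0.5553.
Raised to α = 1.5: 0.82220; 0.60198; 0.41379.
Sum = 1.837977; FGT(1.5) = 1.837977 / 11 = 0.1671.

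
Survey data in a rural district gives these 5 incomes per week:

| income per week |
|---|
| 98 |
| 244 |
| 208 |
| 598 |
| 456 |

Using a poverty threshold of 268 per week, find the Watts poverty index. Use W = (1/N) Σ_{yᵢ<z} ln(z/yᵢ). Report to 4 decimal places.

Below z: 98, 208, 244 (q = 3 of N = 5).
Log shortfalls: ln(268/98) = 1.0060; ln(268/208) = 0.2534; ln(268/244) = 0.0938.
W = 1.353287 / 5 = 0.2707.

0.2707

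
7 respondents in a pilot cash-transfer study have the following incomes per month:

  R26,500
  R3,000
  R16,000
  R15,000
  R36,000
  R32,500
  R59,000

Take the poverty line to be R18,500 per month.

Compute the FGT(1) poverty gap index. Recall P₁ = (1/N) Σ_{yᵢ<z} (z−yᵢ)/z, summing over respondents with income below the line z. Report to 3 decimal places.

Below z: R3,000, R15,000, R16,000 (q = 3 of N = 7).
Relative gaps: (18500−3000)/18500 = 0.8378; (18500−15000)/18500 = 0.1892; (18500−16000)/18500 = 0.1351.
Σ = 1.162162. Dividing by the full population N = 7 gives P₁ = 0.166.

0.166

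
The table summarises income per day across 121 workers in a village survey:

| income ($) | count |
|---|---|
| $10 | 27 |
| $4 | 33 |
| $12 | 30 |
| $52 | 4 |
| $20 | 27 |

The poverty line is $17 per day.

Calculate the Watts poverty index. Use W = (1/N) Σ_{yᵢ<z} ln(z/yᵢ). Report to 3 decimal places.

Incomes under z: 33×$4, 27×$10, 30×$12 (q = 90 of N = 121).
Log shortfalls: ln(17/4) = 1.4469 (×33); ln(17/10) = 0.5306 (×27); ln(17/12) = 0.3483 (×30).
W = 72.524490 / 121 = 0.599.

0.599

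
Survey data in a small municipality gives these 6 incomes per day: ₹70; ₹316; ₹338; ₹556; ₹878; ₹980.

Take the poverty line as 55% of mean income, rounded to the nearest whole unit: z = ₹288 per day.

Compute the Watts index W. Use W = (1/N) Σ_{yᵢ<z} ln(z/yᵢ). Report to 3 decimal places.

Below the line: ₹70 (q = 1 of N = 6).
ln(z/y) terms: ln(288/70) = 1.4145.
W = 1.414465 / 6 = 0.236.

0.236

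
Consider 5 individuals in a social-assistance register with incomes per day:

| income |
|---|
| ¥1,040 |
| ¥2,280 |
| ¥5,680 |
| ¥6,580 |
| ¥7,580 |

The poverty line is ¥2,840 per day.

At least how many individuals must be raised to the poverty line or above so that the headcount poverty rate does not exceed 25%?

1

Currently q = 2 of N = 5 are below the line (H = 0.400).
A headcount ratio of at most 25% allows at most ⌊0.25 × 5⌋ = 1 poor individuals.
So at least 2 − 1 = 1 must be lifted.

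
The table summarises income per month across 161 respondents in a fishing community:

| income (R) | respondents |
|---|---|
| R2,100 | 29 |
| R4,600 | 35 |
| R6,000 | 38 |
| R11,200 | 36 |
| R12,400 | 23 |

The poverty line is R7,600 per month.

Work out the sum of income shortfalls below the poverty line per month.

R325,300

Incomes under z: 29×R2,100, 35×R4,600, 38×R6,000 (q = 102 of N = 161).
Individual gaps: 29×(7600−2100) = 159500; 35×(7600−4600) = 105000; 38×(7600−6000) = 60800.
Aggregate gap = R325,300.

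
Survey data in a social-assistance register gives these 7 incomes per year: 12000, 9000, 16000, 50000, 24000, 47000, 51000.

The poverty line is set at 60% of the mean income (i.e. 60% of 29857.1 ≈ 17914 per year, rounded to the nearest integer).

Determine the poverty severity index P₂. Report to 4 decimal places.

Below z: 9000, 12000, 16000 (q = 3 of N = 7).
Normalized shortfalls: (17914−9000)/17914 = 0.4976; (17914−12000)/17914 = 0.3301; (17914−16000)/17914 = 0.1068.
Squared: 0.2476; 0.1090; 0.0114.
Sum = 0.368009; P₂ = 0.368009 / 7 = 0.0526.

0.0526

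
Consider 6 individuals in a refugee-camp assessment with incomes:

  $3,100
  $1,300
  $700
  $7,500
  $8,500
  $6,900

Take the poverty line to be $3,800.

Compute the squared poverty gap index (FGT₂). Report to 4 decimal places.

Below z: $700, $1,300, $3,100 (q = 3 of N = 6).
Normalized shortfalls: (3800−700)/3800 = 0.8158; (3800−1300)/3800 = 0.6579; (3800−3100)/3800 = 0.1842.
Squared: 0.6655; 0.4328; 0.0339.
Sum = 1.132271; P₂ = 1.132271 / 6 = 0.1887.

0.1887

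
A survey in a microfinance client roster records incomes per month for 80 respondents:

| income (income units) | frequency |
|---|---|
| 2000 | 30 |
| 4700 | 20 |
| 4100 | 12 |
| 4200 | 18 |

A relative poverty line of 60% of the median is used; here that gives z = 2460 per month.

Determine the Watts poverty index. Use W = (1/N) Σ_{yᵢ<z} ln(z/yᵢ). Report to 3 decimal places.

0.078

Incomes under z: 30×2000 (q = 30 of N = 80).
Log gaps: ln(2460/2000) = 0.2070 (×30).
W = 6.210425 / 80 = 0.078.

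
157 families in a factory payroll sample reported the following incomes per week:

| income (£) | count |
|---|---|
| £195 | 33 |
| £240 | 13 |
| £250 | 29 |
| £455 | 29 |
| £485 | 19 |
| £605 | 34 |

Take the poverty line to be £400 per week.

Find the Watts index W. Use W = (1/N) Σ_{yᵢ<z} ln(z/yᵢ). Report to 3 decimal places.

Below z: 33×£195, 13×£240, 29×£250 (q = 75 of N = 157).
ln(z/y) terms: ln(400/195) = 0.7185 (×33); ln(400/240) = 0.5108 (×13); ln(400/250) = 0.4700 (×29).
W = 43.980183 / 157 = 0.280.

0.280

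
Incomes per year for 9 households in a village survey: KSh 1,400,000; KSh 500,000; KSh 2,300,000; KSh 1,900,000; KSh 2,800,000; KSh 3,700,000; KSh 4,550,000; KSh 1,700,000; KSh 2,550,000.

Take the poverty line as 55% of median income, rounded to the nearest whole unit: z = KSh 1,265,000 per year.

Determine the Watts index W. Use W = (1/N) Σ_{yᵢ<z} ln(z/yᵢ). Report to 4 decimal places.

0.1031

Below z: KSh 500,000 (q = 1 of N = 9).
Log gaps: ln(1265000/500000) = 0.9282.
W = 0.928219 / 9 = 0.1031.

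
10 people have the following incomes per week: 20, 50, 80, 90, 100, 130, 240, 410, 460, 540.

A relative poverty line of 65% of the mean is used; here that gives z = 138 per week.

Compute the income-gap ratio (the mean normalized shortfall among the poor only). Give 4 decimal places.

0.4324

Below z: 20, 50, 80, 90, 100, 130 (q = 6 of N = 10).
Shortfall ratios (z−y)/z: 0.8551, 0.6377, 0.4203, 0.3478, 0.2754, 0.0580; sum = 2.594203.
I averages over the q = 6 poor units only: 2.594203 / 6 = 0.4324.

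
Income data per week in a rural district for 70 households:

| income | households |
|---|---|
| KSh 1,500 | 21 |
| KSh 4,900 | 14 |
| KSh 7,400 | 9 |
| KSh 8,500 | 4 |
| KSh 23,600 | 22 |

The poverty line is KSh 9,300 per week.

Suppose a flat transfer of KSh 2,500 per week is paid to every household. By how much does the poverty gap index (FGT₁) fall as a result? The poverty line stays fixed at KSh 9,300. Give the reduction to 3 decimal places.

0.166

Before: below the line — 21×KSh 1,500, 14×KSh 4,900, 9×KSh 7,400, 4×KSh 8,500; poverty gap index (FGT₁) = 0.37742.
After the KSh 2,500 transfer: below the line — 21×KSh 4,000, 14×KSh 7,400; poverty gap index (FGT₁) = 0.21183.
Reduction = 0.37742 − 0.21183 = 0.166.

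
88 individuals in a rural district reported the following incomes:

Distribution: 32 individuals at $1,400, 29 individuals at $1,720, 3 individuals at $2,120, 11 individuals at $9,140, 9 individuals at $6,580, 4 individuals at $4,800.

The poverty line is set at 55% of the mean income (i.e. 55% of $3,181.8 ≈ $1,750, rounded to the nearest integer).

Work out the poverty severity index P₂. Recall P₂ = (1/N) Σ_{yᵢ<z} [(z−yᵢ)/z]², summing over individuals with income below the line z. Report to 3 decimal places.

0.015

Poor units: 32×$1,400, 29×$1,720 (q = 61 of N = 88).
Normalized shortfalls: (1750−1400)/1750 = 0.2000 (×32); (1750−1720)/1750 = 0.0171 (×29).
Squared: 0.0400 (×32); 0.0003 (×29).
Sum = 1.288522; P₂ = 1.288522 / 88 = 0.015.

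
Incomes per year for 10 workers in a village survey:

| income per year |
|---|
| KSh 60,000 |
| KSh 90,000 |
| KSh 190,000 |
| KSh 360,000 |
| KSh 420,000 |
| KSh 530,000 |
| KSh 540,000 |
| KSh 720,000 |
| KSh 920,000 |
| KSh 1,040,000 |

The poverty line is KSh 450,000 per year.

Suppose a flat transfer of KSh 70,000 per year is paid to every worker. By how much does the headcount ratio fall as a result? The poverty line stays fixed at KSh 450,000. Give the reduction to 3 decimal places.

Before: below the line — KSh 60,000, KSh 90,000, KSh 190,000, KSh 360,000, KSh 420,000; headcount ratio = 0.50000.
After the KSh 70,000 transfer: below the line — KSh 130,000, KSh 160,000, KSh 260,000, KSh 430,000; headcount ratio = 0.40000.
Reduction = 0.50000 − 0.40000 = 0.100.

0.100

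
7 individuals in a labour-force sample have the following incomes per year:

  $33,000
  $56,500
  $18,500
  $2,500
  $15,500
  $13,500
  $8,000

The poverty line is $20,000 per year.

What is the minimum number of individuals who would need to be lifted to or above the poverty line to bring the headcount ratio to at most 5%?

5 of the 7 individuals are poor, so H = 5/7 = 0.714.
A headcount ratio of at most 5% allows at most ⌊0.05 × 7⌋ = 0 poor individuals.
So at least 5 − 0 = 5 must be lifted.

5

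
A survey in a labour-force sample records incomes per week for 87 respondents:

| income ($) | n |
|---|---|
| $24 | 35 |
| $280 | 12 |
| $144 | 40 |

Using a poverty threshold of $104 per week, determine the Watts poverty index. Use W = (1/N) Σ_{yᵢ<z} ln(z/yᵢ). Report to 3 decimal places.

0.590

Poor units: 35×$24 (q = 35 of N = 87).
Log shortfalls: ln(104/24) = 1.4663 (×35).
W = 51.321797 / 87 = 0.590.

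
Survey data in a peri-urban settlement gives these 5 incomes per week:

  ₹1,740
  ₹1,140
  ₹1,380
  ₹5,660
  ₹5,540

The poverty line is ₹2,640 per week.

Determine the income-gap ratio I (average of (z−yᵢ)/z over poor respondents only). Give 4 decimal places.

0.4621

Incomes under z: ₹1,140, ₹1,380, ₹1,740 (q = 3 of N = 5).
Shortfall ratios (z−y)/z: 0.5682, 0.4773, 0.3409; sum = 1.386364.
I averages over the q = 3 poor units only: 1.386364 / 3 = 0.4621.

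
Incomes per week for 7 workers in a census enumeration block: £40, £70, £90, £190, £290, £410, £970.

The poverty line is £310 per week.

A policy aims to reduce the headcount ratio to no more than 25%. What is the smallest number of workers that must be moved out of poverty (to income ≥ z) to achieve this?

5 of the 7 workers are poor, so H = 5/7 = 0.714.
A headcount ratio of at most 25% allows at most ⌊0.25 × 7⌋ = 1 poor workers.
So at least 5 − 1 = 4 must be lifted.

4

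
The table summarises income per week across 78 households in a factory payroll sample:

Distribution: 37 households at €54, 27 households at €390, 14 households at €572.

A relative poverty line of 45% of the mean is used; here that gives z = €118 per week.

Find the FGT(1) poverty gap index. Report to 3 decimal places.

0.257

Below the line: 37×€54 (q = 37 of N = 78).
Relative gaps: (118−54)/118 = 0.5424 (×37).
Sum of shortfalls = 20.067797; P₁ averages over all N: 20.067797 / 78 = 0.257.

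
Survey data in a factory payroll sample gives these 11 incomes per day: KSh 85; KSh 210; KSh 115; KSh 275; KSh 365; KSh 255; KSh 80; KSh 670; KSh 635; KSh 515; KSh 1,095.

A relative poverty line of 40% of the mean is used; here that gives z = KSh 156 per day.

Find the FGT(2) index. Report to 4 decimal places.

Below the line: KSh 80, KSh 85, KSh 115 (q = 3 of N = 11).
Relative gaps: (156−80)/156 = 0.4872; (156−85)/156 = 0.4551; (156−115)/156 = 0.2628.
Squared: 0.2373; 0.2071; 0.0691.
Sum = 0.513560; P₂ = 0.513560 / 11 = 0.0467.

0.0467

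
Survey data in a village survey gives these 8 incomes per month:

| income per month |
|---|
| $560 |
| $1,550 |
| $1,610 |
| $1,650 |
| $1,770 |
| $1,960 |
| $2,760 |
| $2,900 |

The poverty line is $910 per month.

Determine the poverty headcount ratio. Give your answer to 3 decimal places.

0.125

1 of the 8 respondents have income below $910.
H = 1/8 = 0.125.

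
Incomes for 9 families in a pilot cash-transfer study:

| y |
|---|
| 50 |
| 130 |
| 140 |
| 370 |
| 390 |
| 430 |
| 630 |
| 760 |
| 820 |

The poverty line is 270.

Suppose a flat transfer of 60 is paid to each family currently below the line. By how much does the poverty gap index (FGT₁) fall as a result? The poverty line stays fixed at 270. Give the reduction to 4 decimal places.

0.0741

Before: below the line — 50, 130, 140; poverty gap index (FGT₁) = 0.201646.
After the 60 transfer: below the line — 110, 190, 200; poverty gap index (FGT₁) = 0.127572.
Reduction = 0.201646 − 0.127572 = 0.0741.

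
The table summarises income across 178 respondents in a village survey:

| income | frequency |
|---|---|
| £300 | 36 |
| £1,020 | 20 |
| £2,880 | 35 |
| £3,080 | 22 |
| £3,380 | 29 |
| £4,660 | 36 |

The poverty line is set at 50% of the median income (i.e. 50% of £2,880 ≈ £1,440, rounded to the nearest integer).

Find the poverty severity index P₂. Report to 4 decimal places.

0.1363

Below the line: 36×£300, 20×£1,020 (q = 56 of N = 178).
Relative gaps: (1440−300)/1440 = 0.7917 (×36); (1440−1020)/1440 = 0.2917 (×20).
Squared: 0.6267 (×36); 0.0851 (×20).
Sum = 24.263889; P₂ = 24.263889 / 178 = 0.1363.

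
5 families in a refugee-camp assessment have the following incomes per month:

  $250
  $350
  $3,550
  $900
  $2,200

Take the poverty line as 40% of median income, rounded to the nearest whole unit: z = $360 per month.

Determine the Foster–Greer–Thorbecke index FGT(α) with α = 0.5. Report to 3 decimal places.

Below the line: $250, $350 (q = 2 of N = 5).
Normalized shortfalls: (360−250)/360 = 0.3056; (360−350)/360 = 0.0278.
Raised to α = 0.5: 0.55277; 0.16667.
Sum = 0.719437; FGT(0.5) = 0.719437 / 5 = 0.144.

0.144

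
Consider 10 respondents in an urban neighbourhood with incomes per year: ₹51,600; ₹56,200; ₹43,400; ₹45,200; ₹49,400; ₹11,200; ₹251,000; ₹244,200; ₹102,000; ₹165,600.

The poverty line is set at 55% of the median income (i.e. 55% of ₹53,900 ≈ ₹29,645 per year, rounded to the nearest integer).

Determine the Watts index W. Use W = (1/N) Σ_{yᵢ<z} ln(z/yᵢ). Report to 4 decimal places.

0.0973

Incomes under z: ₹11,200 (q = 1 of N = 10).
Log gaps: ln(29645/11200) = 0.9734.
W = 0.973380 / 10 = 0.0973.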